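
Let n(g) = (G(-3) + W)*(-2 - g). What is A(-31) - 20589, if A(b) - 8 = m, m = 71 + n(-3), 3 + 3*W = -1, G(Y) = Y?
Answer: -61543/3 ≈ -20514.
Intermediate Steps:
W = -4/3 (W = -1 + (1/3)*(-1) = -1 - 1/3 = -4/3 ≈ -1.3333)
n(g) = 26/3 + 13*g/3 (n(g) = (-3 - 4/3)*(-2 - g) = -13*(-2 - g)/3 = 26/3 + 13*g/3)
m = 200/3 (m = 71 + (26/3 + (13/3)*(-3)) = 71 + (26/3 - 13) = 71 - 13/3 = 200/3 ≈ 66.667)
A(b) = 224/3 (A(b) = 8 + 200/3 = 224/3)
A(-31) - 20589 = 224/3 - 20589 = -61543/3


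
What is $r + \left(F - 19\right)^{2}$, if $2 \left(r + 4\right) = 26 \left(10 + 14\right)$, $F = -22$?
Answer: $1989$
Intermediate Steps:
$r = 308$ ($r = -4 + \frac{26 \left(10 + 14\right)}{2} = -4 + \frac{26 \cdot 24}{2} = -4 + \frac{1}{2} \cdot 624 = -4 + 312 = 308$)
$r + \left(F - 19\right)^{2} = 308 + \left(-22 - 19\right)^{2} = 308 + \left(-41\right)^{2} = 308 + 1681 = 1989$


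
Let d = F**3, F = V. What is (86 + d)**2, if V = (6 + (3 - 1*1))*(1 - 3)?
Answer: 16080100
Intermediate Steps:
V = -16 (V = (6 + (3 - 1))*(-2) = (6 + 2)*(-2) = 8*(-2) = -16)
F = -16
d = -4096 (d = (-16)**3 = -4096)
(86 + d)**2 = (86 - 4096)**2 = (-4010)**2 = 16080100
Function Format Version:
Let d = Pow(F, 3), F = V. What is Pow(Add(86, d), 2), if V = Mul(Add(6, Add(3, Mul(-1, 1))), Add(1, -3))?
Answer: 16080100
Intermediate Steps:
V = -16 (V = Mul(Add(6, Add(3, -1)), -2) = Mul(Add(6, 2), -2) = Mul(8, -2) = -16)
F = -16
d = -4096 (d = Pow(-16, 3) = -4096)
Pow(Add(86, d), 2) = Pow(Add(86, -4096), 2) = Pow(-4010, 2) = 16080100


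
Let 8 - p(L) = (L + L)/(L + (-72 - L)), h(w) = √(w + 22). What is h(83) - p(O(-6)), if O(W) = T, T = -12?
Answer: -23/3 + √105 ≈ 2.5803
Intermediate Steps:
O(W) = -12
h(w) = √(22 + w)
p(L) = 8 + L/36 (p(L) = 8 - (L + L)/(L + (-72 - L)) = 8 - 2*L/(-72) = 8 - 2*L*(-1)/72 = 8 - (-1)*L/36 = 8 + L/36)
h(83) - p(O(-6)) = √(22 + 83) - (8 + (1/36)*(-12)) = √105 - (8 - ⅓) = √105 - 1*23/3 = √105 - 23/3 = -23/3 + √105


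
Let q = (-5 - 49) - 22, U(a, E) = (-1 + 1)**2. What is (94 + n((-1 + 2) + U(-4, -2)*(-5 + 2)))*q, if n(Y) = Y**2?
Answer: -7220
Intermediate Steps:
U(a, E) = 0 (U(a, E) = 0**2 = 0)
q = -76 (q = -54 - 22 = -76)
(94 + n((-1 + 2) + U(-4, -2)*(-5 + 2)))*q = (94 + ((-1 + 2) + 0*(-5 + 2))**2)*(-76) = (94 + (1 + 0*(-3))**2)*(-76) = (94 + (1 + 0)**2)*(-76) = (94 + 1**2)*(-76) = (94 + 1)*(-76) = 95*(-76) = -7220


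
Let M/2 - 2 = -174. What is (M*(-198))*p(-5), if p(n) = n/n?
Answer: 68112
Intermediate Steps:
M = -344 (M = 4 + 2*(-174) = 4 - 348 = -344)
p(n) = 1
(M*(-198))*p(-5) = -344*(-198)*1 = 68112*1 = 68112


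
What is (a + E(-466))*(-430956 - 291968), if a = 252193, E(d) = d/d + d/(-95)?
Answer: -17320460931904/95 ≈ -1.8232e+11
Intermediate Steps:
E(d) = 1 - d/95 (E(d) = 1 + d*(-1/95) = 1 - d/95)
(a + E(-466))*(-430956 - 291968) = (252193 + (1 - 1/95*(-466)))*(-430956 - 291968) = (252193 + (1 + 466/95))*(-722924) = (252193 + 561/95)*(-722924) = (23958896/95)*(-722924) = -17320460931904/95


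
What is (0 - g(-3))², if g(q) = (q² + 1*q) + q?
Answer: 9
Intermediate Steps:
g(q) = q² + 2*q (g(q) = (q² + q) + q = (q + q²) + q = q² + 2*q)
(0 - g(-3))² = (0 - (-3)*(2 - 3))² = (0 - (-3)*(-1))² = (0 - 1*3)² = (0 - 3)² = (-3)² = 9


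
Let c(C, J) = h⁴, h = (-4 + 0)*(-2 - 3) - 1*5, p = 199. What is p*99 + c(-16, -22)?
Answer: 70326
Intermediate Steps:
h = 15 (h = -4*(-5) - 5 = 20 - 5 = 15)
c(C, J) = 50625 (c(C, J) = 15⁴ = 50625)
p*99 + c(-16, -22) = 199*99 + 50625 = 19701 + 50625 = 70326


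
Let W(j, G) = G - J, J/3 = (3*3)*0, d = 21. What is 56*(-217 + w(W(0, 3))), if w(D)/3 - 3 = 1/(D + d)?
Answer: -11641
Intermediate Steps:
J = 0 (J = 3*((3*3)*0) = 3*(9*0) = 3*0 = 0)
W(j, G) = G (W(j, G) = G - 1*0 = G + 0 = G)
w(D) = 9 + 3/(21 + D) (w(D) = 9 + 3/(D + 21) = 9 + 3/(21 + D))
56*(-217 + w(W(0, 3))) = 56*(-217 + 3*(64 + 3*3)/(21 + 3)) = 56*(-217 + 3*(64 + 9)/24) = 56*(-217 + 3*(1/24)*73) = 56*(-217 + 73/8) = 56*(-1663/8) = -11641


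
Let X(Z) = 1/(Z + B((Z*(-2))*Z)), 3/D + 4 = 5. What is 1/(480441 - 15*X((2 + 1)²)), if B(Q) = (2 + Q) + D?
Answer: 148/71105283 ≈ 2.0814e-6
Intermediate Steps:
D = 3 (D = 3/(-4 + 5) = 3/1 = 3*1 = 3)
B(Q) = 5 + Q (B(Q) = (2 + Q) + 3 = 5 + Q)
X(Z) = 1/(5 + Z - 2*Z²) (X(Z) = 1/(Z + (5 + (Z*(-2))*Z)) = 1/(Z + (5 + (-2*Z)*Z)) = 1/(Z + (5 - 2*Z²)) = 1/(5 + Z - 2*Z²))
1/(480441 - 15*X((2 + 1)²)) = 1/(480441 - 15/(5 + (2 + 1)² - 2*(2 + 1)⁴)) = 1/(480441 - 15/(5 + 3² - 2*(3²)²)) = 1/(480441 - 15/(5 + 9 - 2*9²)) = 1/(480441 - 15/(5 + 9 - 2*81)) = 1/(480441 - 15/(5 + 9 - 162)) = 1/(480441 - 15/(-148)) = 1/(480441 - 15*(-1/148)) = 1/(480441 + 15/148) = 1/(71105283/148) = 148/71105283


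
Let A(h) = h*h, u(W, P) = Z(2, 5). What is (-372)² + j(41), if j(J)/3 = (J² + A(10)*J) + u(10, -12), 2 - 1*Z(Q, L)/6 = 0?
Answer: 155763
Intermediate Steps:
Z(Q, L) = 12 (Z(Q, L) = 12 - 6*0 = 12 + 0 = 12)
u(W, P) = 12
A(h) = h²
j(J) = 36 + 3*J² + 300*J (j(J) = 3*((J² + 10²*J) + 12) = 3*((J² + 100*J) + 12) = 3*(12 + J² + 100*J) = 36 + 3*J² + 300*J)
(-372)² + j(41) = (-372)² + (36 + 3*41² + 300*41) = 138384 + (36 + 3*1681 + 12300) = 138384 + (36 + 5043 + 12300) = 138384 + 17379 = 155763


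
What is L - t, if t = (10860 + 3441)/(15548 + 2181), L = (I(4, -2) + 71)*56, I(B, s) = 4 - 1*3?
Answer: 71469027/17729 ≈ 4031.2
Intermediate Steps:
I(B, s) = 1 (I(B, s) = 4 - 3 = 1)
L = 4032 (L = (1 + 71)*56 = 72*56 = 4032)
t = 14301/17729 ≈ 0.80664
L - t = 4032 - 1*14301/17729 = 4032 - 14301/17729 = 71469027/17729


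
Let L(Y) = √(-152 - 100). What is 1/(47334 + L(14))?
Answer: 1127/53345424 - I*√7/373417968 ≈ 2.1126e-5 - 7.0852e-9*I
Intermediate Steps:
L(Y) = 6*I*√7 (L(Y) = √(-252) = 6*I*√7)
1/(47334 + L(14)) = 1/(47334 + 6*I*√7)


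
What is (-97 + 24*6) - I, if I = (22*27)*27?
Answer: -15991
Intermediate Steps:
I = 16038 (I = 594*27 = 16038)
(-97 + 24*6) - I = (-97 + 24*6) - 1*16038 = (-97 + 144) - 16038 = 47 - 16038 = -15991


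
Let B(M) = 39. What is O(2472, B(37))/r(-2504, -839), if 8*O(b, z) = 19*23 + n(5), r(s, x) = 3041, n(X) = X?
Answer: 221/12164 ≈ 0.018168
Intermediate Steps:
O(b, z) = 221/4 (O(b, z) = (19*23 + 5)/8 = (437 + 5)/8 = (⅛)*442 = 221/4)
O(2472, B(37))/r(-2504, -839) = (221/4)/3041 = (221/4)*(1/3041) = 221/12164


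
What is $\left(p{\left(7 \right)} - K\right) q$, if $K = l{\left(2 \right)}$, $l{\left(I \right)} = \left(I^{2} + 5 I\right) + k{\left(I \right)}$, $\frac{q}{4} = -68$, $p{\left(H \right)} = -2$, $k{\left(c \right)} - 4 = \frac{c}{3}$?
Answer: $\frac{16864}{3} \approx 5621.3$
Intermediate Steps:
$k{\left(c \right)} = 4 + \frac{c}{3}$
$q = -272$ ($q = 4 \left(-68\right) = -272$)
$l{\left(I \right)} = 4 + I^{2} + \frac{16 I}{3}$ ($l{\left(I \right)} = \left(I^{2} + 5 I\right) + \left(4 + \frac{I}{3}\right) = 4 + I^{2} + \frac{16 I}{3}$)
$K = \frac{56}{3}$ ($K = 4 + 2^{2} + \frac{16}{3} \cdot 2 = 4 + 4 + \frac{32}{3} = \frac{56}{3} \approx 18.667$)
$\left(p{\left(7 \right)} - K\right) q = \left(-2 - \frac{56}{3}\right) \left(-272\right) = \left(- \frac{62}{3}\right) \left(-272\right) = \frac{16864}{3}$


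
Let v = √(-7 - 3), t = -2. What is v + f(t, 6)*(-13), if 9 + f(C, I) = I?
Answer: 39 + I*√10 ≈ 39.0 + 3.1623*I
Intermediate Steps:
f(C, I) = -9 + I
v = I*√10 (v = √(-10) = I*√10 ≈ 3.1623*I)
v + f(t, 6)*(-13) = I*√10 + (-9 + 6)*(-13) = I*√10 - 3*(-13) = I*√10 + 39 = 39 + I*√10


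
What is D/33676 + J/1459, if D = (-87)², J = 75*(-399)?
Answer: -996711129/49133284 ≈ -20.286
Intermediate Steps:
J = -29925
D = 7569
D/33676 + J/1459 = 7569/33676 - 29925/1459 = -996711129/49133284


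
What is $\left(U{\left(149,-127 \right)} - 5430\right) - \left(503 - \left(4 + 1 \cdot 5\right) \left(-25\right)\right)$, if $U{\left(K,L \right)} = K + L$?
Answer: $-6136$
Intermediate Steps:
$\left(U{\left(149,-127 \right)} - 5430\right) - \left(503 - \left(4 + 1 \cdot 5\right) \left(-25\right)\right) = \left(\left(149 - 127\right) - 5430\right) - \left(503 - \left(4 + 1 \cdot 5\right) \left(-25\right)\right) = \left(22 - 5430\right) - \left(503 - \left(4 + 5\right) \left(-25\right)\right) = -5408 + \left(\left(9 \left(-25\right) + 48\right) - 551\right) = -5408 + \left(\left(-225 + 48\right) - 551\right) = -5408 - 728 = -6136$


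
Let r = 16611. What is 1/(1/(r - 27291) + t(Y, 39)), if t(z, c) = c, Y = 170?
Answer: 10680/416519 ≈ 0.025641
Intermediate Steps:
1/(1/(r - 27291) + t(Y, 39)) = 1/(1/(16611 - 27291) + 39) = 1/(1/(-10680) + 39) = 1/(-1/10680 + 39) = 1/(416519/10680) = 10680/416519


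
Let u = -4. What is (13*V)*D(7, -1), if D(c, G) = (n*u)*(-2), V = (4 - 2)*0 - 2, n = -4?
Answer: 832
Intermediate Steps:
V = -2 (V = 2*0 - 2 = 0 - 2 = -2)
D(c, G) = -32 (D(c, G) = -4*(-4)*(-2) = 16*(-2) = -32)
(13*V)*D(7, -1) = (13*(-2))*(-32) = -26*(-32) = 832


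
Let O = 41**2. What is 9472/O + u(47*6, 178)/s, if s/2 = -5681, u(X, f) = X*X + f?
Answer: -13179099/9549761 ≈ -1.3800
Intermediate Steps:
u(X, f) = f + X**2 (u(X, f) = X**2 + f = f + X**2)
O = 1681
s = -11362 (s = 2*(-5681) = -11362)
9472/O + u(47*6, 178)/s = 9472/1681 + (178 + (47*6)**2)/(-11362) = 9472*(1/1681) + (178 + 282**2)*(-1/11362) = 9472/1681 + (178 + 79524)*(-1/11362) = 9472/1681 + 79702*(-1/11362) = 9472/1681 - 39851/5681 = -13179099/9549761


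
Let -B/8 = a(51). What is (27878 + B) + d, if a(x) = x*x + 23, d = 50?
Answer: 6936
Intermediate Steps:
a(x) = 23 + x² (a(x) = x² + 23 = 23 + x²)
B = -20992 (B = -8*(23 + 51²) = -8*(23 + 2601) = -8*2624 = -20992)
(27878 + B) + d = (27878 - 20992) + 50 = 6886 + 50 = 6936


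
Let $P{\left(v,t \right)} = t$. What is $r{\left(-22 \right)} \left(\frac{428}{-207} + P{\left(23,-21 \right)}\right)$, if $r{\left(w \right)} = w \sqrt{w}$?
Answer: $\frac{105050 i \sqrt{22}}{207} \approx 2380.3 i$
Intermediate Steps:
$r{\left(w \right)} = w^{\frac{3}{2}}$
$r{\left(-22 \right)} \left(\frac{428}{-207} + P{\left(23,-21 \right)}\right) = \left(-22\right)^{\frac{3}{2}} \left(\frac{428}{-207} - 21\right) = - 22 i \sqrt{22} \left(428 \left(- \frac{1}{207}\right) - 21\right) = - 22 i \sqrt{22} \left(- \frac{428}{207} - 21\right) = - 22 i \sqrt{22} \left(- \frac{4775}{207}\right) = \frac{105050 i \sqrt{22}}{207}$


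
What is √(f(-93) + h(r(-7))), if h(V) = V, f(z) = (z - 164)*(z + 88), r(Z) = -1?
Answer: 2*√321 ≈ 35.833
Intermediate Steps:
f(z) = (-164 + z)*(88 + z)
√(f(-93) + h(r(-7))) = √((-14432 + (-93)² - 76*(-93)) - 1) = √((-14432 + 8649 + 7068) - 1) = √(1285 - 1) = √1284 = 2*√321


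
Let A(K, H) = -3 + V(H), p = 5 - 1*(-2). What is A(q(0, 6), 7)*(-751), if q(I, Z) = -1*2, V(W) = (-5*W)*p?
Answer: 186248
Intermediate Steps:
p = 7 (p = 5 + 2 = 7)
V(W) = -35*W (V(W) = -5*W*7 = -35*W)
q(I, Z) = -2
A(K, H) = -3 - 35*H
A(q(0, 6), 7)*(-751) = (-3 - 35*7)*(-751) = (-3 - 245)*(-751) = -248*(-751) = 186248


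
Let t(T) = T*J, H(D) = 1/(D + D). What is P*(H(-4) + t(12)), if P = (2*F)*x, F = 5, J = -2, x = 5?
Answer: -4825/4 ≈ -1206.3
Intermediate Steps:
H(D) = 1/(2*D)
t(T) = -2*T (t(T) = T*(-2) = -2*T)
P = 50 (P = (2*5)*5 = 10*5 = 50)
P*(H(-4) + t(12)) = 50*((1/2)/(-4) - 2*12) = 50*((1/2)*(-1/4) - 24) = 50*(-1/8 - 24) = 50*(-193/8) = -4825/4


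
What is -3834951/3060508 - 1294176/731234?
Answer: -3382541280471/1118973753436 ≈ -3.0229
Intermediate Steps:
-3834951/3060508 - 1294176/731234 = -3834951*1/3060508 - 1294176*1/731234 = -3834951/3060508 - 647088/365617 = -3382541280471/1118973753436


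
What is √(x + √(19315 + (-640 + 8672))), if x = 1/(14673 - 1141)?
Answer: √(3383 + 45778756*√27347)/6766 ≈ 12.860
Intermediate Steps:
x = 1/13532 ≈ 7.3899e-5
√(x + √(19315 + (-640 + 8672))) = √(1/13532 + √(19315 + (-640 + 8672))) = √(1/13532 + √(19315 + 8032)) = √(1/13532 + √27347)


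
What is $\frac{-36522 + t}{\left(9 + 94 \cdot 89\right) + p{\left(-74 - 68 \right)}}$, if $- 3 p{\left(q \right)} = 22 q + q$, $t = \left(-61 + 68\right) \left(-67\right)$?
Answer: $- \frac{110973}{28391} \approx -3.9087$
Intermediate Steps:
$t = -469$ ($t = 7 \left(-67\right) = -469$)
$p{\left(q \right)} = - \frac{23 q}{3}$ ($p{\left(q \right)} = - \frac{22 q + q}{3} = - \frac{23 q}{3}$)
$\frac{-36522 + t}{\left(9 + 94 \cdot 89\right) + p{\left(-74 - 68 \right)}} = \frac{-36522 - 469}{\left(9 + 94 \cdot 89\right) - \frac{23 \left(-74 - 68\right)}{3}} = - \frac{36991}{\left(9 + 8366\right) - \frac{23 \left(-74 - 68\right)}{3}} = - \frac{36991}{8375 - - \frac{3266}{3}} = - \frac{36991}{8375 + \frac{3266}{3}} = - \frac{36991}{\frac{28391}{3}} = \left(-36991\right) \frac{3}{28391} = - \frac{110973}{28391}$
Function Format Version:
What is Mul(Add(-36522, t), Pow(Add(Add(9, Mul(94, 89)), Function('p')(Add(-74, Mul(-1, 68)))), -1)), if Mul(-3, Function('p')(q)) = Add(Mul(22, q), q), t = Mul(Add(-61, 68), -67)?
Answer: Rational(-110973, 28391) ≈ -3.9087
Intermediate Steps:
t = -469 (t = Mul(7, -67) = -469)
Function('p')(q) = Mul(Rational(-23, 3), q) (Function('p')(q) = Mul(Rational(-1, 3), Add(Mul(22, q), q)) = Mul(Rational(-1, 3), Mul(23, q)) = Mul(Rational(-23, 3), q))
Mul(Add(-36522, t), Pow(Add(Add(9, Mul(94, 89)), Function('p')(Add(-74, Mul(-1, 68)))), -1)) = Mul(Add(-36522, -469), Pow(Add(Add(9, Mul(94, 89)), Mul(Rational(-23, 3), Add(-74, Mul(-1, 68)))), -1)) = Mul(-36991, Pow(Add(Add(9, 8366), Mul(Rational(-23, 3), Add(-74, -68))), -1)) = Mul(-36991, Pow(Add(8375, Mul(Rational(-23, 3), -142)), -1)) = Mul(-36991, Pow(Add(8375, Rational(3266, 3)), -1)) = Mul(-36991, Pow(Rational(28391, 3), -1)) = Mul(-36991, Rational(3, 28391)) = Rational(-110973, 28391)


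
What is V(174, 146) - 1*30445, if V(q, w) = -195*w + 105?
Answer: -58810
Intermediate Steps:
V(q, w) = 105 - 195*w
V(174, 146) - 1*30445 = (105 - 195*146) - 1*30445 = (105 - 28470) - 30445 = -28365 - 30445 = -58810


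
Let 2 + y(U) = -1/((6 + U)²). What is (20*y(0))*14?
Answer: -5110/9 ≈ -567.78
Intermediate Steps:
y(U) = -2 - 1/(6 + U)² (y(U) = -2 - 1/((6 + U)²) = -2 - 1/(6 + U)²)
(20*y(0))*14 = (20*(-2 - 1/(6 + 0)²))*14 = (20*(-2 - 1/6²))*14 = (20*(-2 - 1*1/36))*14 = (20*(-2 - 1/36))*14 = (20*(-73/36))*14 = -365/9*14 = -5110/9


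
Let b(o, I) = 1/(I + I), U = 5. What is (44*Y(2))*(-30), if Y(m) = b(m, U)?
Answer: -132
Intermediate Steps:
b(o, I) = 1/(2*I)
Y(m) = ⅒ (Y(m) = (½)/5 = (½)*(⅕) = ⅒)
(44*Y(2))*(-30) = (44*(⅒))*(-30) = (22/5)*(-30) = -132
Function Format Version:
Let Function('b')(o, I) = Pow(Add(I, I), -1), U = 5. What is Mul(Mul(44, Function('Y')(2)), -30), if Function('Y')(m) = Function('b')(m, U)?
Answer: -132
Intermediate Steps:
Function('b')(o, I) = Mul(Rational(1, 2), Pow(I, -1)) (Function('b')(o, I) = Pow(Mul(2, I), -1) = Mul(Rational(1, 2), Pow(I, -1)))
Function('Y')(m) = Rational(1, 10) (Function('Y')(m) = Mul(Rational(1, 2), Pow(5, -1)) = Mul(Rational(1, 2), Rational(1, 5)) = Rational(1, 10))
Mul(Mul(44, Function('Y')(2)), -30) = Mul(Mul(44, Rational(1, 10)), -30) = Mul(Rational(22, 5), -30) = -132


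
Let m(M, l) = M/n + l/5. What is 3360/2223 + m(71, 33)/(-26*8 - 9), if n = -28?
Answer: 33603971/22511580 ≈ 1.4927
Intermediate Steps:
m(M, l) = -M/28 + l/5 (m(M, l) = M/(-28) + l/5 = M*(-1/28) + l*(⅕) = -M/28 + l/5)
3360/2223 + m(71, 33)/(-26*8 - 9) = 3360/2223 + (-1/28*71 + (⅕)*33)/(-26*8 - 9) = 3360*(1/2223) + (-71/28 + 33/5)/(-208 - 9) = 1120/741 + (569/140)/(-217) = 1120/741 + (569/140)*(-1/217) = 1120/741 - 569/30380 = 33603971/22511580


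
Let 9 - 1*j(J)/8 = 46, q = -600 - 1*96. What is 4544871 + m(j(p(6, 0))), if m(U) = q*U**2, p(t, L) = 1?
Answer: -56435865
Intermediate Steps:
q = -696 (q = -600 - 96 = -696)
j(J) = -296 (j(J) = 72 - 8*46 = 72 - 368 = -296)
m(U) = -696*U**2
4544871 + m(j(p(6, 0))) = 4544871 - 696*(-296)**2 = 4544871 - 696*87616 = 4544871 - 60980736 = -56435865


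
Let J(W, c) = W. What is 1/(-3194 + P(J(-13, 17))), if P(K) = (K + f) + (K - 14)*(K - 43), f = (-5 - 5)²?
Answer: -1/1595 ≈ -0.00062696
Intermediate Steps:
f = 100 (f = (-10)² = 100)
P(K) = 100 + K + (-43 + K)*(-14 + K) (P(K) = (K + 100) + (K - 14)*(K - 43) = (100 + K) + (-14 + K)*(-43 + K) = (100 + K) + (-43 + K)*(-14 + K) = 100 + K + (-43 + K)*(-14 + K))
1/(-3194 + P(J(-13, 17))) = 1/(-3194 + (702 + (-13)² - 56*(-13))) = 1/(-3194 + (702 + 169 + 728)) = 1/(-3194 + 1599) = 1/(-1595) = -1/1595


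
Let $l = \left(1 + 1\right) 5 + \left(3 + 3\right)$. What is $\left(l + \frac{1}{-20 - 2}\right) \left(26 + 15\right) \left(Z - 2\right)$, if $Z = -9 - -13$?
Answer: $\frac{14391}{11} \approx 1308.3$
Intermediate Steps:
$Z = 4$ ($Z = -9 + 13 = 4$)
$l = 16$ ($l = 2 \cdot 5 + 6 = 10 + 6 = 16$)
$\left(l + \frac{1}{-20 - 2}\right) \left(26 + 15\right) \left(Z - 2\right) = \left(16 + \frac{1}{-20 - 2}\right) \left(26 + 15\right) \left(4 - 2\right) = \left(16 + \frac{1}{-22}\right) 41 \cdot 2 = \left(16 - \frac{1}{22}\right) 41 \cdot 2 = \frac{351}{22} \cdot 41 \cdot 2 = \frac{14391}{22} \cdot 2 = \frac{14391}{11}$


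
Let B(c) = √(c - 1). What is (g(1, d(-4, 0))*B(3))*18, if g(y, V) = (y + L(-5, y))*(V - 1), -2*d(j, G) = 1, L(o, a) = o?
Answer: 108*√2 ≈ 152.74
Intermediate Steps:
d(j, G) = -½ (d(j, G) = -½*1 = -½)
g(y, V) = (-1 + V)*(-5 + y) (g(y, V) = (y - 5)*(V - 1) = (-5 + y)*(-1 + V) = (-1 + V)*(-5 + y))
B(c) = √(-1 + c)
(g(1, d(-4, 0))*B(3))*18 = ((5 - 1*1 - 5*(-½) - ½*1)*√(-1 + 3))*18 = ((5 - 1 + 5/2 - ½)*√2)*18 = (6*√2)*18 = 108*√2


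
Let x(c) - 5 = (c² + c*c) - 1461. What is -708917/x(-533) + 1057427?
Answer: 599266435377/566722 ≈ 1.0574e+6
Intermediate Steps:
x(c) = -1456 + 2*c² (x(c) = 5 + ((c² + c*c) - 1461) = 5 + ((c² + c²) - 1461) = 5 + (2*c² - 1461) = 5 + (-1461 + 2*c²) = -1456 + 2*c²)
-708917/x(-533) + 1057427 = -708917/(-1456 + 2*(-533)²) + 1057427 = -708917/(-1456 + 2*284089) + 1057427 = -708917/(-1456 + 568178) + 1057427 = -708917/566722 + 1057427 = 599266435377/566722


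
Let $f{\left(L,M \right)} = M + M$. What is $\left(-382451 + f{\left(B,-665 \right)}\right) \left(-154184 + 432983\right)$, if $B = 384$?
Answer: $-106997759019$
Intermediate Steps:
$f{\left(L,M \right)} = 2 M$
$\left(-382451 + f{\left(B,-665 \right)}\right) \left(-154184 + 432983\right) = \left(-382451 + 2 \left(-665\right)\right) \left(-154184 + 432983\right) = \left(-382451 - 1330\right) 278799 = \left(-383781\right) 278799 = -106997759019$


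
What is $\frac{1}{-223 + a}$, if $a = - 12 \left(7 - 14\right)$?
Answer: $- \frac{1}{139} \approx -0.0071942$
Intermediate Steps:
$a = 84$ ($a = \left(-12\right) \left(-7\right) = 84$)
$\frac{1}{-223 + a} = \frac{1}{-223 + 84} = \frac{1}{-139} = - \frac{1}{139}$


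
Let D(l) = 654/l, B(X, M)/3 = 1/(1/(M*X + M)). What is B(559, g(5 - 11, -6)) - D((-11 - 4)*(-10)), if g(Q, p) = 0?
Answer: -109/25 ≈ -4.3600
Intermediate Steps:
B(X, M) = 3*M + 3*M*X (B(X, M) = 3/(1/(M*X + M)) = 3/(1/(M + M*X)) = 3*(M + M*X) = 3*M + 3*M*X)
B(559, g(5 - 11, -6)) - D((-11 - 4)*(-10)) = 3*0*(1 + 559) - 654/((-11 - 4)*(-10)) = 3*0*560 - 654/((-15*(-10))) = 0 - 654/150 = 0 - 1*109/25 = 0 - 109/25 = -109/25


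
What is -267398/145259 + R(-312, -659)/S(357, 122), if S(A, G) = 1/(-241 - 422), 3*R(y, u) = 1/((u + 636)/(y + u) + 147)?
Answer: -69345012549/20737174840 ≈ -3.3440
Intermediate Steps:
R(y, u) = 1/(3*(147 + (636 + u)/(u + y))) (R(y, u) = 1/(3*((u + 636)/(y + u) + 147)) = 1/(3*((636 + u)/(u + y) + 147)) = 1/(3*(147 + (636 + u)/(u + y))))
S(A, G) = -1/663 (S(A, G) = 1/(-663) = -1/663)
-267398/145259 + R(-312, -659)/S(357, 122) = -267398/145259 + ((-659 - 312)/(3*(636 + 147*(-312) + 148*(-659))))/(-1/663) = -267398*1/145259 + ((⅓)*(-971)/(636 - 45864 - 97532))*(-663) = -267398/145259 + ((⅓)*(-971)/(-142760))*(-663) = -267398/145259 + ((⅓)*(-1/142760)*(-971))*(-663) = -267398/145259 + (971/428280)*(-663) = -267398/145259 - 214591/142760 = -69345012549/20737174840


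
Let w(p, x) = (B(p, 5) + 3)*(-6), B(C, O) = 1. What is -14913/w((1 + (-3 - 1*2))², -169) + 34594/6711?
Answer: 33637133/53688 ≈ 626.53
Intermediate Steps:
w(p, x) = -24 (w(p, x) = (1 + 3)*(-6) = 4*(-6) = -24)
-14913/w((1 + (-3 - 1*2))², -169) + 34594/6711 = -14913/(-24) + 34594/6711 = -14913*(-1/24) + 34594*(1/6711) = 4971/8 + 34594/6711 = 33637133/53688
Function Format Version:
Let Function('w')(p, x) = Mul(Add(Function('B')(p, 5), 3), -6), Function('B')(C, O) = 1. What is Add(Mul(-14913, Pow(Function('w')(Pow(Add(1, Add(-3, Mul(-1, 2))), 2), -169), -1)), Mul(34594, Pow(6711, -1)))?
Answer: Rational(33637133, 53688) ≈ 626.53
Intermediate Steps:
Function('w')(p, x) = -24 (Function('w')(p, x) = Mul(Add(1, 3), -6) = Mul(4, -6) = -24)
Add(Mul(-14913, Pow(Function('w')(Pow(Add(1, Add(-3, Mul(-1, 2))), 2), -169), -1)), Mul(34594, Pow(6711, -1))) = Add(Mul(-14913, Pow(-24, -1)), Mul(34594, Pow(6711, -1))) = Add(Mul(-14913, Rational(-1, 24)), Mul(34594, Rational(1, 6711))) = Add(Rational(4971, 8), Rational(34594, 6711)) = Rational(33637133, 53688)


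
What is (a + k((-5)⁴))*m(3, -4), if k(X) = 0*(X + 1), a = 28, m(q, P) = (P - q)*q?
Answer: -588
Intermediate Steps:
m(q, P) = q*(P - q)
k(X) = 0 (k(X) = 0*(1 + X) = 0)
(a + k((-5)⁴))*m(3, -4) = (28 + 0)*(3*(-4 - 1*3)) = 28*(3*(-4 - 3)) = 28*(3*(-7)) = 28*(-21) = -588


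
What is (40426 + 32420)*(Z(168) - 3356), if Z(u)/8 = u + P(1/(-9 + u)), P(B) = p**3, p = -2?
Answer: -151228296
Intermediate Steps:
P(B) = -8 (P(B) = (-2)**3 = -8)
Z(u) = -64 + 8*u (Z(u) = 8*(u - 8) = 8*(-8 + u) = -64 + 8*u)
(40426 + 32420)*(Z(168) - 3356) = (40426 + 32420)*((-64 + 8*168) - 3356) = 72846*((-64 + 1344) - 3356) = 72846*(1280 - 3356) = 72846*(-2076) = -151228296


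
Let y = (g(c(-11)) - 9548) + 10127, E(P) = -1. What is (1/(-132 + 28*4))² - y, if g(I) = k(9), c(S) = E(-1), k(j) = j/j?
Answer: -231999/400 ≈ -580.00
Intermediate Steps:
k(j) = 1
c(S) = -1
g(I) = 1
y = 580 (y = (1 - 9548) + 10127 = -9547 + 10127 = 580)
(1/(-132 + 28*4))² - y = (1/(-132 + 28*4))² - 1*580 = (1/(-132 + 112))² - 580 = (1/(-20))² - 580 = (-1/20)² - 580 = 1/400 - 580 = -231999/400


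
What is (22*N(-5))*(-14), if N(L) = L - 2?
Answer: 2156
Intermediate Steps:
N(L) = -2 + L
(22*N(-5))*(-14) = (22*(-2 - 5))*(-14) = (22*(-7))*(-14) = -154*(-14) = 2156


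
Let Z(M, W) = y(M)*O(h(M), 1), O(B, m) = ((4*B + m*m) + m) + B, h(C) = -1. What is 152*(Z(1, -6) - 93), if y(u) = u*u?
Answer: -14592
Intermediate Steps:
y(u) = u²
O(B, m) = m + m² + 5*B (O(B, m) = ((4*B + m²) + m) + B = ((m² + 4*B) + m) + B = (m + m² + 4*B) + B = m + m² + 5*B)
Z(M, W) = -3*M² (Z(M, W) = M²*(1 + 1² + 5*(-1)) = M²*(1 + 1 - 5) = M²*(-3) = -3*M²)
152*(Z(1, -6) - 93) = 152*(-3*1² - 93) = 152*(-3*1 - 93) = 152*(-3 - 93) = 152*(-96) = -14592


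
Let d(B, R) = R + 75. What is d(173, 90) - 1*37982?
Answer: -37817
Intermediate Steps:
d(B, R) = 75 + R
d(173, 90) - 1*37982 = (75 + 90) - 1*37982 = 165 - 37982 = -37817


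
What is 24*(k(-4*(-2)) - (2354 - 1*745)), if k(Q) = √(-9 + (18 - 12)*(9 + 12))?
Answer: -38616 + 72*√13 ≈ -38356.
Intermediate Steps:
k(Q) = 3*√13 (k(Q) = √(-9 + 6*21) = √(-9 + 126) = √117 = 3*√13)
24*(k(-4*(-2)) - (2354 - 1*745)) = 24*(3*√13 - (2354 - 1*745)) = 24*(3*√13 - (2354 - 745)) = 24*(3*√13 - 1*1609) = 24*(3*√13 - 1609) = 24*(-1609 + 3*√13) = -38616 + 72*√13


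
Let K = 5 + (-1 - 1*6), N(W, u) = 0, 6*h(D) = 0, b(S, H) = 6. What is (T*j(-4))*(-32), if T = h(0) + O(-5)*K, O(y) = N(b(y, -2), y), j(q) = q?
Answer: 0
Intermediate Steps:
h(D) = 0 (h(D) = (⅙)*0 = 0)
O(y) = 0
K = -2 (K = 5 + (-1 - 6) = 5 - 7 = -2)
T = 0 (T = 0 + 0*(-2) = 0 + 0 = 0)
(T*j(-4))*(-32) = (0*(-4))*(-32) = 0*(-32) = 0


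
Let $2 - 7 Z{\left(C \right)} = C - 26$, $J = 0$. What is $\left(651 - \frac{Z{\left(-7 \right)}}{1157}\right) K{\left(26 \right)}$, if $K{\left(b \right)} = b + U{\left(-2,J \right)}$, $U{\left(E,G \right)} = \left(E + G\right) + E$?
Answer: $\frac{16570444}{1157} \approx 14322.0$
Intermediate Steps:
$U{\left(E,G \right)} = G + 2 E$
$Z{\left(C \right)} = 4 - \frac{C}{7}$ ($Z{\left(C \right)} = \frac{2}{7} - \frac{C - 26}{7} = \frac{2}{7} - \frac{-26 + C}{7} = \frac{2}{7} - \left(- \frac{26}{7} + \frac{C}{7}\right) = 4 - \frac{C}{7}$)
$K{\left(b \right)} = -4 + b$ ($K{\left(b \right)} = b + \left(0 + 2 \left(-2\right)\right) = b + \left(0 - 4\right) = b - 4 = -4 + b$)
$\left(651 - \frac{Z{\left(-7 \right)}}{1157}\right) K{\left(26 \right)} = \left(651 - \frac{4 - -1}{1157}\right) \left(-4 + 26\right) = \left(651 - \left(4 + 1\right) \frac{1}{1157}\right) 22 = \left(651 - 5 \cdot \frac{1}{1157}\right) 22 = \left(651 - \frac{5}{1157}\right) 22 = \frac{753202}{1157} \cdot 22 = \frac{16570444}{1157}$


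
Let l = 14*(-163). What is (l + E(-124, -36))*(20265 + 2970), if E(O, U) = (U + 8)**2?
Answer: -34806030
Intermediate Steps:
l = -2282
E(O, U) = (8 + U)**2
(l + E(-124, -36))*(20265 + 2970) = (-2282 + (8 - 36)**2)*(20265 + 2970) = (-2282 + (-28)**2)*23235 = (-2282 + 784)*23235 = -1498*23235 = -34806030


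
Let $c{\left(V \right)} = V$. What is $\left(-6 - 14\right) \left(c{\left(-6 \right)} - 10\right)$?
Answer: $320$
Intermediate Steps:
$\left(-6 - 14\right) \left(c{\left(-6 \right)} - 10\right) = \left(-6 - 14\right) \left(-6 - 10\right) = \left(-20\right) \left(-16\right) = 320$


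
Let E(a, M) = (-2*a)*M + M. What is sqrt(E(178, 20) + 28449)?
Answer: sqrt(21349) ≈ 146.11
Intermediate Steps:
E(a, M) = M - 2*M*a (E(a, M) = -2*M*a + M = M - 2*M*a)
sqrt(E(178, 20) + 28449) = sqrt(20*(1 - 2*178) + 28449) = sqrt(20*(1 - 356) + 28449) = sqrt(20*(-355) + 28449) = sqrt(-7100 + 28449) = sqrt(21349)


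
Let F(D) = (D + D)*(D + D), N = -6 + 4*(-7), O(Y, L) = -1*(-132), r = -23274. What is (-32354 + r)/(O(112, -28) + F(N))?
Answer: -13907/1189 ≈ -11.696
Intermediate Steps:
O(Y, L) = 132
N = -34 (N = -6 - 28 = -34)
F(D) = 4*D² (F(D) = (2*D)*(2*D) = 4*D²)
(-32354 + r)/(O(112, -28) + F(N)) = (-32354 - 23274)/(132 + 4*(-34)²) = -55628/(132 + 4*1156) = -55628/(132 + 4624) = -55628/4756 = -55628*1/4756 = -13907/1189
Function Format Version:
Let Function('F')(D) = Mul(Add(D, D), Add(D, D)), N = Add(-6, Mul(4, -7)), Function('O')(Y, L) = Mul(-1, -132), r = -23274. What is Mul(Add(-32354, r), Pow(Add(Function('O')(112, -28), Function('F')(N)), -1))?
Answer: Rational(-13907, 1189) ≈ -11.696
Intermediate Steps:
Function('O')(Y, L) = 132
N = -34 (N = Add(-6, -28) = -34)
Function('F')(D) = Mul(4, Pow(D, 2)) (Function('F')(D) = Mul(Mul(2, D), Mul(2, D)) = Mul(4, Pow(D, 2)))
Mul(Add(-32354, r), Pow(Add(Function('O')(112, -28), Function('F')(N)), -1)) = Mul(Add(-32354, -23274), Pow(Add(132, Mul(4, Pow(-34, 2))), -1)) = Mul(-55628, Pow(Add(132, Mul(4, 1156)), -1)) = Mul(-55628, Pow(Add(132, 4624), -1)) = Mul(-55628, Pow(4756, -1)) = Mul(-55628, Rational(1, 4756)) = Rational(-13907, 1189)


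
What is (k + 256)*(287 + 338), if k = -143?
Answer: 70625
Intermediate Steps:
(k + 256)*(287 + 338) = (-143 + 256)*(287 + 338) = 113*625 = 70625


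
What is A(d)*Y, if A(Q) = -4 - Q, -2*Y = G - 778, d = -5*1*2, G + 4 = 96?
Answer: 2058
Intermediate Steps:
G = 92 (G = -4 + 96 = 92)
d = -10 (d = -5*2 = -10)
Y = 343 (Y = -(92 - 778)/2 = -1/2*(-686) = 343)
A(d)*Y = (-4 - 1*(-10))*343 = (-4 + 10)*343 = 6*343 = 2058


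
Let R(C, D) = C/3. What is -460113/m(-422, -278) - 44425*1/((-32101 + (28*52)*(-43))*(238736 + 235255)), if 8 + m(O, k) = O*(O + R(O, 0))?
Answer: -61965061271176241/31976550155377128 ≈ -1.9378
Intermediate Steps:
R(C, D) = C/3 (R(C, D) = C*(⅓) = C/3)
m(O, k) = -8 + 4*O²/3 (m(O, k) = -8 + O*(O + O/3) = -8 + O*(4*O/3) = -8 + 4*O²/3)
-460113/m(-422, -278) - 44425*1/((-32101 + (28*52)*(-43))*(238736 + 235255)) = -460113/(-8 + (4/3)*(-422)²) - 44425*1/((-32101 + (28*52)*(-43))*(238736 + 235255)) = -460113/(-8 + (4/3)*178084) - 44425*1/(473991*(-32101 + 1456*(-43))) = -460113/(-8 + 712336/3) - 44425*1/(473991*(-32101 - 62608)) = -460113/712312/3 - 44425/(473991*(-94709)) = -460113*3/712312 - 44425/(-44891213619) = -1380339/712312 - 44425*(-1/44891213619) = -1380339/712312 + 44425/44891213619 = -61965061271176241/31976550155377128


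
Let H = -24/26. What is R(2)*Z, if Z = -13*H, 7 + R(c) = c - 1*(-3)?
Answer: -24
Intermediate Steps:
H = -12/13 (H = -24*1/26 = -12/13 ≈ -0.92308)
R(c) = -4 + c (R(c) = -7 + (c - 1*(-3)) = -7 + (c + 3) = -7 + (3 + c) = -4 + c)
Z = 12 (Z = -13*(-12/13) = 12)
R(2)*Z = (-4 + 2)*12 = -2*12 = -24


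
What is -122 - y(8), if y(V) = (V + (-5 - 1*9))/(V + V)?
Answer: -973/8 ≈ -121.63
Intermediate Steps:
y(V) = (-14 + V)/(2*V) (y(V) = (V + (-5 - 9))/((2*V)) = (V - 14)*(1/(2*V)) = (-14 + V)*(1/(2*V)) = (-14 + V)/(2*V))
-122 - y(8) = -122 - (-14 + 8)/(2*8) = -122 - (-6)/(2*8) = -122 - 1*(-3/8) = -122 + 3/8 = -973/8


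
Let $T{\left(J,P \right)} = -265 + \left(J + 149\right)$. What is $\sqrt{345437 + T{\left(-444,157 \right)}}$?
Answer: $\sqrt{344877} \approx 587.26$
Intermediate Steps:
$T{\left(J,P \right)} = -116 + J$ ($T{\left(J,P \right)} = -265 + \left(149 + J\right) = -116 + J$)
$\sqrt{345437 + T{\left(-444,157 \right)}} = \sqrt{345437 - 560} = \sqrt{344877}$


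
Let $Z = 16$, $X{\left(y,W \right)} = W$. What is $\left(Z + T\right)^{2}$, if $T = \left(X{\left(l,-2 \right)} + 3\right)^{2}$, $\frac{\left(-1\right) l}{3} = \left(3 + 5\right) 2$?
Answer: $289$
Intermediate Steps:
$l = -48$ ($l = - 3 \left(3 + 5\right) 2 = - 3 \cdot 8 \cdot 2 = \left(-3\right) 16 = -48$)
$T = 1$ ($T = \left(-2 + 3\right)^{2} = 1^{2} = 1$)
$\left(Z + T\right)^{2} = \left(16 + 1\right)^{2} = 17^{2} = 289$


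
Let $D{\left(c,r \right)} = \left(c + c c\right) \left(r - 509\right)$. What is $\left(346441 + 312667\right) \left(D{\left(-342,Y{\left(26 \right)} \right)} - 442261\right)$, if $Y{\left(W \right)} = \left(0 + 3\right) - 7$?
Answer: $-39724008762476$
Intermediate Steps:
$Y{\left(W \right)} = -4$ ($Y{\left(W \right)} = 3 - 7 = -4$)
$D{\left(c,r \right)} = \left(-509 + r\right) \left(c + c^{2}\right)$ ($D{\left(c,r \right)} = \left(c + c^{2}\right) \left(-509 + r\right) = \left(-509 + r\right) \left(c + c^{2}\right)$)
$\left(346441 + 312667\right) \left(D{\left(-342,Y{\left(26 \right)} \right)} - 442261\right) = \left(346441 + 312667\right) \left(- 342 \left(-509 - 4 - -174078 - -1368\right) - 442261\right) = 659108 \left(- 342 \left(-509 - 4 + 174078 + 1368\right) - 442261\right) = 659108 \left(\left(-342\right) 174933 - 442261\right) = 659108 \left(-59827086 - 442261\right) = 659108 \left(-60269347\right) = -39724008762476$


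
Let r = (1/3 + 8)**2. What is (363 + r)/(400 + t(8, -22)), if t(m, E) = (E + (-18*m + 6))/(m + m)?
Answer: 1946/1755 ≈ 1.1088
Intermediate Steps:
r = 625/9 (r = (1/3 + 8)**2 = (25/3)**2 = 625/9 ≈ 69.444)
t(m, E) = (6 + E - 18*m)/(2*m) (t(m, E) = (E + (6 - 18*m))/((2*m)) = (6 + E - 18*m)*(1/(2*m)) = (6 + E - 18*m)/(2*m))
(363 + r)/(400 + t(8, -22)) = (363 + 625/9)/(400 + (1/2)*(6 - 22 - 18*8)/8) = 3892/(9*(400 + (1/2)*(1/8)*(6 - 22 - 144))) = 3892/(9*(400 + (1/2)*(1/8)*(-160))) = 3892/(9*(400 - 10)) = (3892/9)/390 = (3892/9)*(1/390) = 1946/1755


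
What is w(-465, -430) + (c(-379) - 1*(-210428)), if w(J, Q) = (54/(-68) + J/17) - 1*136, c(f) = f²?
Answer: 12032765/34 ≈ 3.5391e+5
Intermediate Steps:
w(J, Q) = -4651/34 + J/17 (w(J, Q) = (54*(-1/68) + J*(1/17)) - 136 = (-27/34 + J/17) - 136 = -4651/34 + J/17)
w(-465, -430) + (c(-379) - 1*(-210428)) = (-4651/34 + (1/17)*(-465)) + ((-379)² - 1*(-210428)) = (-4651/34 - 465/17) + (143641 + 210428) = -5581/34 + 354069 = 12032765/34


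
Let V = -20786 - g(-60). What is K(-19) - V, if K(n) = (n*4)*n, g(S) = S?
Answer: 22170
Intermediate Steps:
K(n) = 4*n² (K(n) = (4*n)*n = 4*n²)
V = -20726 (V = -20786 - 1*(-60) = -20786 + 60 = -20726)
K(-19) - V = 4*(-19)² - 1*(-20726) = 4*361 + 20726 = 1444 + 20726 = 22170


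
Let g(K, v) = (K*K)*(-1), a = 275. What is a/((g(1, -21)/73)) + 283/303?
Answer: -6082442/303 ≈ -20074.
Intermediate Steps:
g(K, v) = -K² (g(K, v) = K²*(-1) = -K²)
a/((g(1, -21)/73)) + 283/303 = 275/((-1*1²/73)) + 283/303 = 275/((-1*1*(1/73))) + 283*(1/303) = 275/((-1*1/73)) + 283/303 = 275/(-1/73) + 283/303 = 275*(-73) + 283/303 = -20075 + 283/303 = -6082442/303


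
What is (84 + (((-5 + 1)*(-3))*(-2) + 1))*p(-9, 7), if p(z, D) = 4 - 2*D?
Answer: -610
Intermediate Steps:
(84 + (((-5 + 1)*(-3))*(-2) + 1))*p(-9, 7) = (84 + (((-5 + 1)*(-3))*(-2) + 1))*(4 - 2*7) = (84 + (-4*(-3)*(-2) + 1))*(4 - 14) = (84 + (12*(-2) + 1))*(-10) = (84 + (-24 + 1))*(-10) = (84 - 23)*(-10) = 61*(-10) = -610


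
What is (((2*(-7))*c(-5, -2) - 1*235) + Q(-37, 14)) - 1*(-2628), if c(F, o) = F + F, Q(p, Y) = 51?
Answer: 2584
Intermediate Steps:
c(F, o) = 2*F
(((2*(-7))*c(-5, -2) - 1*235) + Q(-37, 14)) - 1*(-2628) = (((2*(-7))*(2*(-5)) - 1*235) + 51) - 1*(-2628) = ((-14*(-10) - 235) + 51) + 2628 = ((140 - 235) + 51) + 2628 = (-95 + 51) + 2628 = -44 + 2628 = 2584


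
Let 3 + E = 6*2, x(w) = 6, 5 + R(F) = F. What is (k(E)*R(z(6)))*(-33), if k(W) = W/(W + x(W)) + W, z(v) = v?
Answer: -1584/5 ≈ -316.80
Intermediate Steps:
R(F) = -5 + F
E = 9 (E = -3 + 6*2 = -3 + 12 = 9)
k(W) = W + W/(6 + W) (k(W) = W/(W + 6) + W = W/(6 + W) + W = W + W/(6 + W))
(k(E)*R(z(6)))*(-33) = ((9*(7 + 9)/(6 + 9))*(-5 + 6))*(-33) = ((9*16/15)*1)*(-33) = ((9*(1/15)*16)*1)*(-33) = ((48/5)*1)*(-33) = (48/5)*(-33) = -1584/5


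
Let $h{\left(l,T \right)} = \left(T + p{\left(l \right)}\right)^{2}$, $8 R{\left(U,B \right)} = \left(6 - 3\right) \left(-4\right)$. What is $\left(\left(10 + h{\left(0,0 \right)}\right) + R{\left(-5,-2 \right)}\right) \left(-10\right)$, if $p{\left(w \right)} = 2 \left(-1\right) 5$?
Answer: $-1085$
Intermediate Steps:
$p{\left(w \right)} = -10$ ($p{\left(w \right)} = \left(-2\right) 5 = -10$)
$R{\left(U,B \right)} = - \frac{3}{2}$ ($R{\left(U,B \right)} = \frac{\left(6 - 3\right) \left(-4\right)}{8} = \frac{3 \left(-4\right)}{8} = \frac{1}{8} \left(-12\right) = - \frac{3}{2}$)
$h{\left(l,T \right)} = \left(-10 + T\right)^{2}$ ($h{\left(l,T \right)} = \left(T - 10\right)^{2} = \left(-10 + T\right)^{2}$)
$\left(\left(10 + h{\left(0,0 \right)}\right) + R{\left(-5,-2 \right)}\right) \left(-10\right) = \left(\left(10 + \left(-10 + 0\right)^{2}\right) - \frac{3}{2}\right) \left(-10\right) = \left(\left(10 + \left(-10\right)^{2}\right) - \frac{3}{2}\right) \left(-10\right) = \left(\left(10 + 100\right) - \frac{3}{2}\right) \left(-10\right) = \left(110 - \frac{3}{2}\right) \left(-10\right) = \frac{217}{2} \left(-10\right) = -1085$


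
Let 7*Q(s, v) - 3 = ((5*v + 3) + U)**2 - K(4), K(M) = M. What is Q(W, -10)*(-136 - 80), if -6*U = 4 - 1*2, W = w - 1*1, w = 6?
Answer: -483720/7 ≈ -69103.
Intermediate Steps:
W = 5 (W = 6 - 1*1 = 6 - 1 = 5)
U = -1/3 (U = -(4 - 1*2)/6 = -(4 - 2)/6 = -1/6*2 = -1/3 ≈ -0.33333)
Q(s, v) = -1/7 + (8/3 + 5*v)**2/7 (Q(s, v) = 3/7 + (((5*v + 3) - 1/3)**2 - 1*4)/7 = 3/7 + (((3 + 5*v) - 1/3)**2 - 4)/7 = 3/7 + ((8/3 + 5*v)**2 - 4)/7 = 3/7 + (-4 + (8/3 + 5*v)**2)/7 = 3/7 + (-4/7 + (8/3 + 5*v)**2/7) = -1/7 + (8/3 + 5*v)**2/7)
Q(W, -10)*(-136 - 80) = (-1/7 + (8 + 15*(-10))**2/63)*(-136 - 80) = (-1/7 + (8 - 150)**2/63)*(-216) = (-1/7 + (1/63)*(-142)**2)*(-216) = (-1/7 + (1/63)*20164)*(-216) = (-1/7 + 20164/63)*(-216) = (20155/63)*(-216) = -483720/7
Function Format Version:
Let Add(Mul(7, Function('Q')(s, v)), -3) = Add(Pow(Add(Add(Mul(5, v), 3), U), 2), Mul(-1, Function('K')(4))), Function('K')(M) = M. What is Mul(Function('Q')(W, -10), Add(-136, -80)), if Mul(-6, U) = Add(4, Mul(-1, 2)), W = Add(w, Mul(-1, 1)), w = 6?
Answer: Rational(-483720, 7) ≈ -69103.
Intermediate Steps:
W = 5 (W = Add(6, Mul(-1, 1)) = Add(6, -1) = 5)
U = Rational(-1, 3) (U = Mul(Rational(-1, 6), Add(4, Mul(-1, 2))) = Mul(Rational(-1, 6), Add(4, -2)) = Mul(Rational(-1, 6), 2) = Rational(-1, 3) ≈ -0.33333)
Function('Q')(s, v) = Add(Rational(-1, 7), Mul(Rational(1, 7), Pow(Add(Rational(8, 3), Mul(5, v)), 2))) (Function('Q')(s, v) = Add(Rational(3, 7), Mul(Rational(1, 7), Add(Pow(Add(Add(Mul(5, v), 3), Rational(-1, 3)), 2), Mul(-1, 4)))) = Add(Rational(3, 7), Mul(Rational(1, 7), Add(Pow(Add(Add(3, Mul(5, v)), Rational(-1, 3)), 2), -4))) = Add(Rational(3, 7), Mul(Rational(1, 7), Add(Pow(Add(Rational(8, 3), Mul(5, v)), 2), -4))) = Add(Rational(3, 7), Mul(Rational(1, 7), Add(-4, Pow(Add(Rational(8, 3), Mul(5, v)), 2)))) = Add(Rational(3, 7), Add(Rational(-4, 7), Mul(Rational(1, 7), Pow(Add(Rational(8, 3), Mul(5, v)), 2)))) = Add(Rational(-1, 7), Mul(Rational(1, 7), Pow(Add(Rational(8, 3), Mul(5, v)), 2))))
Mul(Function('Q')(W, -10), Add(-136, -80)) = Mul(Add(Rational(-1, 7), Mul(Rational(1, 63), Pow(Add(8, Mul(15, -10)), 2))), Add(-136, -80)) = Mul(Add(Rational(-1, 7), Mul(Rational(1, 63), Pow(Add(8, -150), 2))), -216) = Mul(Add(Rational(-1, 7), Mul(Rational(1, 63), Pow(-142, 2))), -216) = Mul(Add(Rational(-1, 7), Mul(Rational(1, 63), 20164)), -216) = Mul(Add(Rational(-1, 7), Rational(20164, 63)), -216) = Mul(Rational(20155, 63), -216) = Rational(-483720, 7)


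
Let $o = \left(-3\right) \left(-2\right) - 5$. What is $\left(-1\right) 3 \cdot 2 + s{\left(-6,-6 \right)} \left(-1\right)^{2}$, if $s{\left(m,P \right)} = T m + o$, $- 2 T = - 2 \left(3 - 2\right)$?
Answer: $-11$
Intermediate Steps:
$o = 1$ ($o = 6 - 5 = 1$)
$T = 1$ ($T = - \frac{\left(-2\right) \left(3 - 2\right)}{2} = - \frac{\left(-2\right) 1}{2} = \left(- \frac{1}{2}\right) \left(-2\right) = 1$)
$s{\left(m,P \right)} = 1 + m$ ($s{\left(m,P \right)} = 1 m + 1 = m + 1 = 1 + m$)
$\left(-1\right) 3 \cdot 2 + s{\left(-6,-6 \right)} \left(-1\right)^{2} = \left(-1\right) 3 \cdot 2 + \left(1 - 6\right) \left(-1\right)^{2} = \left(-3\right) 2 - 5 = -6 - 5 = -11$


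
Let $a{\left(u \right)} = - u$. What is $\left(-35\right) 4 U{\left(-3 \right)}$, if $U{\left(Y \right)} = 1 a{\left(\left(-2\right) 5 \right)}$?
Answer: $-1400$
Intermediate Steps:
$U{\left(Y \right)} = 10$ ($U{\left(Y \right)} = 1 \left(- \left(-2\right) 5\right) = 1 \left(\left(-1\right) \left(-10\right)\right) = 1 \cdot 10 = 10$)
$\left(-35\right) 4 U{\left(-3 \right)} = \left(-35\right) 4 \cdot 10 = \left(-140\right) 10 = -1400$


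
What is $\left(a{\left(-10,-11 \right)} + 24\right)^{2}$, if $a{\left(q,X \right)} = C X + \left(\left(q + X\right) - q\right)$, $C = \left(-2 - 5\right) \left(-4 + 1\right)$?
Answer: $47524$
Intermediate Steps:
$C = 21$ ($C = \left(-7\right) \left(-3\right) = 21$)
$a{\left(q,X \right)} = 22 X$ ($a{\left(q,X \right)} = 21 X + \left(\left(q + X\right) - q\right) = 21 X + \left(\left(X + q\right) - q\right) = 21 X + X = 22 X$)
$\left(a{\left(-10,-11 \right)} + 24\right)^{2} = \left(22 \left(-11\right) + 24\right)^{2} = \left(-242 + 24\right)^{2} = \left(-218\right)^{2} = 47524$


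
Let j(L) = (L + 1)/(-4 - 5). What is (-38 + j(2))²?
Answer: 13225/9 ≈ 1469.4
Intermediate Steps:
j(L) = -⅑ - L/9 (j(L) = (1 + L)/(-9) = (1 + L)*(-⅑) = -⅑ - L/9)
(-38 + j(2))² = (-38 + (-⅑ - ⅑*2))² = (-38 + (-⅑ - 2/9))² = (-38 - ⅓)² = (-115/3)² = 13225/9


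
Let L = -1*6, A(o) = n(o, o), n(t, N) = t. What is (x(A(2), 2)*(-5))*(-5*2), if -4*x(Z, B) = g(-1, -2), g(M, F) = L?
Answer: 75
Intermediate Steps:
A(o) = o
L = -6
g(M, F) = -6
x(Z, B) = 3/2 (x(Z, B) = -¼*(-6) = 3/2)
(x(A(2), 2)*(-5))*(-5*2) = ((3/2)*(-5))*(-5*2) = -15/2*(-10) = 75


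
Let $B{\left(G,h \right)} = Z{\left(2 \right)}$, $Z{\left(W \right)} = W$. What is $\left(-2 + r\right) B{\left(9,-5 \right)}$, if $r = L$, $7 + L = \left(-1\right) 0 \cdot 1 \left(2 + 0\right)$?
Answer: $-18$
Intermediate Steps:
$B{\left(G,h \right)} = 2$
$L = -7$ ($L = -7 + \left(-1\right) 0 \cdot 1 \left(2 + 0\right) = -7 + 0 \cdot 1 \cdot 2 = -7 + 0 \cdot 2 = -7 + 0 = -7$)
$r = -7$
$\left(-2 + r\right) B{\left(9,-5 \right)} = \left(-2 - 7\right) 2 = \left(-9\right) 2 = -18$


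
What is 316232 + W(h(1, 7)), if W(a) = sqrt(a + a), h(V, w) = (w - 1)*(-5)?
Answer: 316232 + 2*I*sqrt(15) ≈ 3.1623e+5 + 7.746*I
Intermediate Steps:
h(V, w) = 5 - 5*w (h(V, w) = (-1 + w)*(-5) = 5 - 5*w)
W(a) = sqrt(2)*sqrt(a) (W(a) = sqrt(2*a) = sqrt(2)*sqrt(a))
316232 + W(h(1, 7)) = 316232 + sqrt(2)*sqrt(5 - 5*7) = 316232 + sqrt(2)*sqrt(5 - 35) = 316232 + sqrt(2)*sqrt(-30) = 316232 + sqrt(2)*(I*sqrt(30)) = 316232 + 2*I*sqrt(15)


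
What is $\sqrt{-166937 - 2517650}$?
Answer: $i \sqrt{2684587} \approx 1638.5 i$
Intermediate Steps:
$\sqrt{-166937 - 2517650} = \sqrt{-2684587} = i \sqrt{2684587}$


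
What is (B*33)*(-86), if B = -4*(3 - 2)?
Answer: 11352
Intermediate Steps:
B = -4 (B = -4*1 = -4)
(B*33)*(-86) = -4*33*(-86) = -132*(-86) = 11352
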